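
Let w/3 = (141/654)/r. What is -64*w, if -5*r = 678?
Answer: 3760/12317 ≈ 0.30527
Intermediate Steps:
r = -678/5 (r = -1/5*678 = -678/5 ≈ -135.60)
w = -235/49268 (w = 3*((141/654)/(-678/5)) = 3*((141*(1/654))*(-5/678)) = 3*((47/218)*(-5/678)) = 3*(-235/147804) = -235/49268 ≈ -0.0047698)
-64*w = -64*(-235/49268) = 3760/12317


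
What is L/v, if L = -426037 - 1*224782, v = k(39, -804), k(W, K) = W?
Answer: -50063/3 ≈ -16688.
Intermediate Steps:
v = 39
L = -650819 (L = -426037 - 224782 = -650819)
L/v = -650819/39 = -650819*1/39 = -50063/3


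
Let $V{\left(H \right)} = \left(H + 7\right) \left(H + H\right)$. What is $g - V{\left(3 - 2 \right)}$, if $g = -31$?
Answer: $-47$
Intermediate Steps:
$V{\left(H \right)} = 2 H \left(7 + H\right)$ ($V{\left(H \right)} = \left(7 + H\right) 2 H = 2 H \left(7 + H\right)$)
$g - V{\left(3 - 2 \right)} = -31 - 2 \left(3 - 2\right) \left(7 + \left(3 - 2\right)\right) = -31 - 2 \cdot 1 \left(7 + 1\right) = -31 - 2 \cdot 1 \cdot 8 = -31 - 16 = -47$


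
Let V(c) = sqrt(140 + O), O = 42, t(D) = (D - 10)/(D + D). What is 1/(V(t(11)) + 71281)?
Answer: 10183/725854397 - sqrt(182)/5080980779 ≈ 1.4026e-5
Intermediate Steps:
t(D) = (-10 + D)/(2*D) (t(D) = (-10 + D)/((2*D)) = (-10 + D)*(1/(2*D)) = (-10 + D)/(2*D))
V(c) = sqrt(182) (V(c) = sqrt(140 + 42) = sqrt(182))
1/(V(t(11)) + 71281) = 1/(sqrt(182) + 71281) = 1/(71281 + sqrt(182))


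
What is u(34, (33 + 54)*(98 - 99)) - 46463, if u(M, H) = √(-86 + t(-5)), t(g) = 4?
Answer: -46463 + I*√82 ≈ -46463.0 + 9.0554*I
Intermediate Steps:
u(M, H) = I*√82 (u(M, H) = √(-86 + 4) = √(-82) = I*√82)
u(34, (33 + 54)*(98 - 99)) - 46463 = I*√82 - 46463 = -46463 + I*√82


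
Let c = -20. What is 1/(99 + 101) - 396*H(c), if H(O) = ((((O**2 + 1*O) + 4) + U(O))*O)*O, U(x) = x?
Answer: -11531519999/200 ≈ -5.7658e+7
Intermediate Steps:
H(O) = O**2*(4 + O**2 + 2*O) (H(O) = ((((O**2 + 1*O) + 4) + O)*O)*O = ((((O**2 + O) + 4) + O)*O)*O = ((((O + O**2) + 4) + O)*O)*O = (((4 + O + O**2) + O)*O)*O = ((4 + O**2 + 2*O)*O)*O = (O*(4 + O**2 + 2*O))*O = O**2*(4 + O**2 + 2*O))
1/(99 + 101) - 396*H(c) = 1/(99 + 101) - 396*(-20)**2*(4 + (-20)**2 + 2*(-20)) = 1/200 - 158400*(4 + 400 - 40) = 1/200 - 158400*364 = 1/200 - 396*145600 = 1/200 - 57657600 = -11531519999/200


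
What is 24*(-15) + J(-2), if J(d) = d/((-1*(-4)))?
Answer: -721/2 ≈ -360.50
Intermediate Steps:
J(d) = d/4
24*(-15) + J(-2) = 24*(-15) + (¼)*(-2) = -360 - ½ = -721/2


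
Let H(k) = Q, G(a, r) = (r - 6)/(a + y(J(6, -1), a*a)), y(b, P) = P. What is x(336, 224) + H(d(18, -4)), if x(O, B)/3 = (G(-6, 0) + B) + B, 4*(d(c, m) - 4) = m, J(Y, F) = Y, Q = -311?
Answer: 5162/5 ≈ 1032.4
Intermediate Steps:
d(c, m) = 4 + m/4
G(a, r) = (-6 + r)/(a + a²) (G(a, r) = (r - 6)/(a + a*a) = (-6 + r)/(a + a²))
H(k) = -311
x(O, B) = -⅗ + 6*B (x(O, B) = 3*(((-6 + 0)/((-6)*(1 - 6)) + B) + B) = 3*((-⅙*(-6)/(-5) + B) + B) = 3*((-⅙*(-⅕)*(-6) + B) + B) = 3*((-⅕ + B) + B) = 3*(-⅕ + 2*B) = -⅗ + 6*B)
x(336, 224) + H(d(18, -4)) = (-⅗ + 6*224) - 311 = (-⅗ + 1344) - 311 = 6717/5 - 311 = 5162/5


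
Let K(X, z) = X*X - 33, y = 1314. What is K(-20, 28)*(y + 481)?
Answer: 658765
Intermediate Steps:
K(X, z) = -33 + X² (K(X, z) = X² - 33 = -33 + X²)
K(-20, 28)*(y + 481) = (-33 + (-20)²)*(1314 + 481) = (-33 + 400)*1795 = 367*1795 = 658765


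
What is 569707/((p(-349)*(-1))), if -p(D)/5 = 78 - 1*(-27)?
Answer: 569707/525 ≈ 1085.2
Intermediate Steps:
p(D) = -525 (p(D) = -5*(78 - 1*(-27)) = -5*(78 + 27) = -5*105 = -525)
569707/((p(-349)*(-1))) = 569707/((-525*(-1))) = 569707/525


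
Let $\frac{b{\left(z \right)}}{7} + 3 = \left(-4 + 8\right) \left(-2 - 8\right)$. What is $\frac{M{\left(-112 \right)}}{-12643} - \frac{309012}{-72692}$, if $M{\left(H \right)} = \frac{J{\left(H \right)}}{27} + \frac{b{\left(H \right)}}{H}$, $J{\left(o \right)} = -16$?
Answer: $\frac{421922134763}{99256855248} \approx 4.2508$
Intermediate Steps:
$b{\left(z \right)} = -301$ ($b{\left(z \right)} = -21 + 7 \left(-4 + 8\right) \left(-2 - 8\right) = -21 + 7 \cdot 4 \left(-10\right) = -21 + 7 \left(-40\right) = -21 - 280 = -301$)
$M{\left(H \right)} = - \frac{16}{27} - \frac{301}{H}$
$\frac{M{\left(-112 \right)}}{-12643} - \frac{309012}{-72692} = \frac{- \frac{16}{27} - \frac{301}{-112}}{-12643} - \frac{309012}{-72692} = \left(- \frac{16}{27} - - \frac{43}{16}\right) \left(- \frac{1}{12643}\right) - - \frac{77253}{18173} = \left(- \frac{16}{27} + \frac{43}{16}\right) \left(- \frac{1}{12643}\right) + \frac{77253}{18173} = \frac{905}{432} \left(- \frac{1}{12643}\right) + \frac{77253}{18173} = - \frac{905}{5461776} + \frac{77253}{18173} = \frac{421922134763}{99256855248}$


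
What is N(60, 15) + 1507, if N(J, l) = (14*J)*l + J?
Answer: 14167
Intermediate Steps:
N(J, l) = J + 14*J*l (N(J, l) = 14*J*l + J = J + 14*J*l)
N(60, 15) + 1507 = 60*(1 + 14*15) + 1507 = 60*(1 + 210) + 1507 = 60*211 + 1507 = 12660 + 1507 = 14167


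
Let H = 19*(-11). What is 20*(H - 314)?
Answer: -10460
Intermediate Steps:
H = -209
20*(H - 314) = 20*(-209 - 314) = 20*(-523) = -10460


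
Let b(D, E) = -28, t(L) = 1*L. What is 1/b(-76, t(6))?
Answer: -1/28 ≈ -0.035714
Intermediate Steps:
t(L) = L
1/b(-76, t(6)) = 1/(-28) = -1/28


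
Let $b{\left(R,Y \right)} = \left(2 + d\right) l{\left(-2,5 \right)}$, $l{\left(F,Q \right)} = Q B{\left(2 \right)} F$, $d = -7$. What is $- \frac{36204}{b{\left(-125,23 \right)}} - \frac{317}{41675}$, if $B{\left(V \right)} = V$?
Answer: $- \frac{15088334}{41675} \approx -362.05$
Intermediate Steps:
$l{\left(F,Q \right)} = 2 F Q$ ($l{\left(F,Q \right)} = Q 2 F = 2 Q F = 2 F Q$)
$b{\left(R,Y \right)} = 100$ ($b{\left(R,Y \right)} = \left(2 - 7\right) 2 \left(-2\right) 5 = \left(-5\right) \left(-20\right) = 100$)
$- \frac{36204}{b{\left(-125,23 \right)}} - \frac{317}{41675} = - \frac{36204}{100} - \frac{317}{41675} = \left(-36204\right) \frac{1}{100} - \frac{317}{41675} = - \frac{9051}{25} - \frac{317}{41675} = - \frac{15088334}{41675}$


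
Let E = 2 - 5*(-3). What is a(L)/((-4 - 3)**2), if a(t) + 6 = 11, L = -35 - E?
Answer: 5/49 ≈ 0.10204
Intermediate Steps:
E = 17 (E = 2 + 15 = 17)
L = -52 (L = -35 - 1*17 = -35 - 17 = -52)
a(t) = 5 (a(t) = -6 + 11 = 5)
a(L)/((-4 - 3)**2) = 5/((-4 - 3)**2) = 5/((-7)**2) = 5/49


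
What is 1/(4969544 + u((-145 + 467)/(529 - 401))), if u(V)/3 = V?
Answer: 64/318051299 ≈ 2.0123e-7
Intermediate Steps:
u(V) = 3*V
1/(4969544 + u((-145 + 467)/(529 - 401))) = 1/(4969544 + 3*((-145 + 467)/(529 - 401))) = 1/(4969544 + 3*(322/128)) = 1/(4969544 + 3*(322*(1/128))) = 1/(4969544 + 3*(161/64)) = 1/(4969544 + 483/64) = 1/(318051299/64) = 64/318051299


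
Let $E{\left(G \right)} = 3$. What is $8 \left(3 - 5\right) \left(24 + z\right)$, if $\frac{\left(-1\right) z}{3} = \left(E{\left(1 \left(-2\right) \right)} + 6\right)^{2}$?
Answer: $3504$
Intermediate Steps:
$z = -243$ ($z = - 3 \left(3 + 6\right)^{2} = - 3 \cdot 9^{2} = \left(-3\right) 81 = -243$)
$8 \left(3 - 5\right) \left(24 + z\right) = 8 \left(3 - 5\right) \left(24 - 243\right) = 8 \left(-2\right) \left(-219\right) = \left(-16\right) \left(-219\right) = 3504$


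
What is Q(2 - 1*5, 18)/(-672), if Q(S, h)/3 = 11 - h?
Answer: 1/32 ≈ 0.031250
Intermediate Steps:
Q(S, h) = 33 - 3*h (Q(S, h) = 3*(11 - h) = 33 - 3*h)
Q(2 - 1*5, 18)/(-672) = (33 - 3*18)/(-672) = (33 - 54)*(-1/672) = -21*(-1/672) = 1/32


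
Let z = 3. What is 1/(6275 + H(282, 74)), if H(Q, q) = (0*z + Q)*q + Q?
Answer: 1/27425 ≈ 3.6463e-5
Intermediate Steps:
H(Q, q) = Q + Q*q (H(Q, q) = (0*3 + Q)*q + Q = (0 + Q)*q + Q = Q*q + Q = Q + Q*q)
1/(6275 + H(282, 74)) = 1/(6275 + 282*(1 + 74)) = 1/(6275 + 282*75) = 1/(6275 + 21150) = 1/27425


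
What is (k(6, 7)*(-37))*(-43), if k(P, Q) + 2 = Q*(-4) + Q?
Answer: -36593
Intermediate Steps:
k(P, Q) = -2 - 3*Q (k(P, Q) = -2 + (Q*(-4) + Q) = -2 + (-4*Q + Q) = -2 - 3*Q)
(k(6, 7)*(-37))*(-43) = ((-2 - 3*7)*(-37))*(-43) = ((-2 - 21)*(-37))*(-43) = -23*(-37)*(-43) = 851*(-43) = -36593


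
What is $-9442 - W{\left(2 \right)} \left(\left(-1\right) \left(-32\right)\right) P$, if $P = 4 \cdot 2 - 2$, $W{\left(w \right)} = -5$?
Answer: $-8482$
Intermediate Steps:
$P = 6$ ($P = 8 - 2 = 6$)
$-9442 - W{\left(2 \right)} \left(\left(-1\right) \left(-32\right)\right) P = -9442 - - 5 \left(\left(-1\right) \left(-32\right)\right) 6 = -9442 - \left(-5\right) 32 \cdot 6 = -9442 - \left(-160\right) 6 = -9442 - -960 = -9442 + 960 = -8482$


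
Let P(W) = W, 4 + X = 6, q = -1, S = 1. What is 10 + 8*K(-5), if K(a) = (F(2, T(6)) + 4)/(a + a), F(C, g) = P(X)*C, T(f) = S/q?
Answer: 18/5 ≈ 3.6000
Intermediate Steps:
X = 2 (X = -4 + 6 = 2)
T(f) = -1 (T(f) = 1/(-1) = 1*(-1) = -1)
F(C, g) = 2*C
K(a) = 4/a (K(a) = (2*2 + 4)/(a + a) = (4 + 4)/((2*a)) = 8*(1/(2*a)) = 4/a)
10 + 8*K(-5) = 10 + 8*(4/(-5)) = 10 + 8*(4*(-1/5)) = 10 + 8*(-4/5) = 10 - 32/5 = 18/5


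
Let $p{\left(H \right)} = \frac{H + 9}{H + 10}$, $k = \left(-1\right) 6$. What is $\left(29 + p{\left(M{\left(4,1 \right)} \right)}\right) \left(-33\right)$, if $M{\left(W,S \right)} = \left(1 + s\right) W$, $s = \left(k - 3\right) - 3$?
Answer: $- \frac{33693}{34} \approx -990.97$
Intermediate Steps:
$k = -6$
$s = -12$ ($s = \left(-6 - 3\right) - 3 = -9 - 3 = -12$)
$M{\left(W,S \right)} = - 11 W$ ($M{\left(W,S \right)} = \left(1 - 12\right) W = - 11 W$)
$p{\left(H \right)} = \frac{9 + H}{10 + H}$
$\left(29 + p{\left(M{\left(4,1 \right)} \right)}\right) \left(-33\right) = \left(29 + \frac{9 - 44}{10 - 44}\right) \left(-33\right) = \left(29 + \frac{1}{-34} \left(-35\right)\right) \left(-33\right) = \left(29 - - \frac{35}{34}\right) \left(-33\right) = \left(29 + \frac{35}{34}\right) \left(-33\right) = \frac{1021}{34} \left(-33\right) = - \frac{33693}{34}$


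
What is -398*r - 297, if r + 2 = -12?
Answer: 5275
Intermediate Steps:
r = -14 (r = -2 - 12 = -14)
-398*r - 297 = -398*(-14) - 297 = 5572 - 297 = 5275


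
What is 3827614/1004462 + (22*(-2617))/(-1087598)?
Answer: 1055184056590/273112715569 ≈ 3.8635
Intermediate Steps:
3827614/1004462 + (22*(-2617))/(-1087598) = 3827614*(1/1004462) - 57574*(-1/1087598) = 1913807/502231 + 28787/543799 = 1055184056590/273112715569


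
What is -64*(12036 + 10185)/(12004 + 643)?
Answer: -1422144/12647 ≈ -112.45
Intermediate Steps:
-64*(12036 + 10185)/(12004 + 643) = -1422144/12647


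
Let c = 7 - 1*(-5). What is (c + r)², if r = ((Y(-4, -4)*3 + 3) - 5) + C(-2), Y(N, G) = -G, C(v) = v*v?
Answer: 676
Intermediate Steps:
C(v) = v²
r = 14 (r = ((-1*(-4)*3 + 3) - 5) + (-2)² = ((4*3 + 3) - 5) + 4 = ((12 + 3) - 5) + 4 = (15 - 5) + 4 = 10 + 4 = 14)
c = 12 (c = 7 + 5 = 12)
(c + r)² = (12 + 14)² = 26² = 676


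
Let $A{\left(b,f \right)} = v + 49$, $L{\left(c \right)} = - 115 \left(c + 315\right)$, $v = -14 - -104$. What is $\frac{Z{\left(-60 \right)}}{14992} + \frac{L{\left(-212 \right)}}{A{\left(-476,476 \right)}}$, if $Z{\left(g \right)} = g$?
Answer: $- \frac{44397145}{520972} \approx -85.22$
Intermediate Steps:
$v = 90$ ($v = -14 + 104 = 90$)
$L{\left(c \right)} = -36225 - 115 c$ ($L{\left(c \right)} = - 115 \left(315 + c\right) = -36225 - 115 c$)
$A{\left(b,f \right)} = 139$ ($A{\left(b,f \right)} = 90 + 49 = 139$)
$\frac{Z{\left(-60 \right)}}{14992} + \frac{L{\left(-212 \right)}}{A{\left(-476,476 \right)}} = - \frac{60}{14992} + \frac{-36225 - -24380}{139} = \left(-60\right) \frac{1}{14992} + \left(-36225 + 24380\right) \frac{1}{139} = - \frac{15}{3748} - \frac{11845}{139} = - \frac{44397145}{520972}$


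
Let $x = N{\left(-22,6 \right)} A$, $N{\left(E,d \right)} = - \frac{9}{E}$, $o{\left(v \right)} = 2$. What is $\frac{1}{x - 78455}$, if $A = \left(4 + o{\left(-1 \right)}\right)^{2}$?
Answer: $- \frac{11}{862843} \approx -1.2749 \cdot 10^{-5}$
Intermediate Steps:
$A = 36$ ($A = \left(4 + 2\right)^{2} = 6^{2} = 36$)
$x = \frac{162}{11}$ ($x = - \frac{9}{-22} \cdot 36 = \left(-9\right) \left(- \frac{1}{22}\right) 36 = \frac{9}{22} \cdot 36 = \frac{162}{11} \approx 14.727$)
$\frac{1}{x - 78455} = \frac{1}{\frac{162}{11} - 78455} = \frac{1}{- \frac{862843}{11}} = - \frac{11}{862843}$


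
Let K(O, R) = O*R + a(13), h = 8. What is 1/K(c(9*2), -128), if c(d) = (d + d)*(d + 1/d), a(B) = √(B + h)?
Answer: -83200/6922239979 - √21/6922239979 ≈ -1.2020e-5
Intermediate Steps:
a(B) = √(8 + B) (a(B) = √(B + 8) = √(8 + B))
c(d) = 2*d*(d + 1/d) (c(d) = (2*d)*(d + 1/d) = 2*d*(d + 1/d))
K(O, R) = √21 + O*R (K(O, R) = O*R + √(8 + 13) = O*R + √21 = √21 + O*R)
1/K(c(9*2), -128) = 1/(√21 + (2 + 2*(9*2)²)*(-128)) = 1/(√21 + (2 + 2*18²)*(-128)) = 1/(√21 + (2 + 2*324)*(-128)) = 1/(√21 + (2 + 648)*(-128)) = 1/(√21 + 650*(-128)) = 1/(√21 - 83200) = 1/(-83200 + √21)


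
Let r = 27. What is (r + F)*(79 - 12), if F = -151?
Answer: -8308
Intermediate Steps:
(r + F)*(79 - 12) = (27 - 151)*(79 - 12) = -124*67 = -8308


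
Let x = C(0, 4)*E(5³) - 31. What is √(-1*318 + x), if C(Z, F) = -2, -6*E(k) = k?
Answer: I*√2766/3 ≈ 17.531*I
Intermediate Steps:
E(k) = -k/6
x = 32/3 (x = -(-1)*5³/3 - 31 = -(-1)*125/3 - 31 = -2*(-125/6) - 31 = 125/3 - 31 = 32/3 ≈ 10.667)
√(-1*318 + x) = √(-1*318 + 32/3) = √(-318 + 32/3) = √(-922/3) = I*√2766/3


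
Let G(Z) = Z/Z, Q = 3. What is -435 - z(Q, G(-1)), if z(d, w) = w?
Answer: -436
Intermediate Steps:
G(Z) = 1
-435 - z(Q, G(-1)) = -435 - 1*1 = -435 - 1 = -436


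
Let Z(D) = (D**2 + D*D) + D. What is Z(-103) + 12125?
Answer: 33240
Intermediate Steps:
Z(D) = D + 2*D**2 (Z(D) = (D**2 + D**2) + D = 2*D**2 + D = D + 2*D**2)
Z(-103) + 12125 = -103*(1 + 2*(-103)) + 12125 = -103*(1 - 206) + 12125 = -103*(-205) + 12125 = 21115 + 12125 = 33240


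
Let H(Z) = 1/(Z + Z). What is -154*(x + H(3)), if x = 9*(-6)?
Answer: 24871/3 ≈ 8290.3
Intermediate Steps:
x = -54
H(Z) = 1/(2*Z)
-154*(x + H(3)) = -154*(-54 + (½)/3) = -154*(-54 + (½)*(⅓)) = -154*(-54 + ⅙) = -154*(-323/6) = 24871/3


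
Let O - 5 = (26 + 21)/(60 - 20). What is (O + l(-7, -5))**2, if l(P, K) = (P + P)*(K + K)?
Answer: 34187409/1600 ≈ 21367.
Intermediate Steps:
l(P, K) = 4*K*P (l(P, K) = (2*P)*(2*K) = 4*K*P)
O = 247/40 (O = 5 + (26 + 21)/(60 - 20) = 5 + 47/40 = 247/40 ≈ 6.1750)
(O + l(-7, -5))**2 = (247/40 + 4*(-5)*(-7))**2 = (247/40 + 140)**2 = (5847/40)**2 = 34187409/1600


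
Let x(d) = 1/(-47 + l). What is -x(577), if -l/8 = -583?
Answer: -1/4617 ≈ -0.00021659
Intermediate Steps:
l = 4664 (l = -8*(-583) = 4664)
x(d) = 1/4617 (x(d) = 1/(-47 + 4664) = 1/4617)
-x(577) = -1*1/4617 = -1/4617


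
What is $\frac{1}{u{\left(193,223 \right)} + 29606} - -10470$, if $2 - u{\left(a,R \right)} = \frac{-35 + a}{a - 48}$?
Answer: $\frac{44947731085}{4293002} \approx 10470.0$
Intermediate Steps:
$u{\left(a,R \right)} = 2 - \frac{-35 + a}{-48 + a}$ ($u{\left(a,R \right)} = 2 - \frac{-35 + a}{a - 48} = 2 - \frac{-35 + a}{-48 + a}$)
$\frac{1}{u{\left(193,223 \right)} + 29606} - -10470 = \frac{1}{\frac{-61 + 193}{-48 + 193} + 29606} - -10470 = \frac{1}{\frac{1}{145} \cdot 132 + 29606} + 10470 = \frac{1}{\frac{132}{145} + 29606} + 10470 = \frac{1}{\frac{4293002}{145}} + 10470 = \frac{145}{4293002} + 10470 = \frac{44947731085}{4293002}$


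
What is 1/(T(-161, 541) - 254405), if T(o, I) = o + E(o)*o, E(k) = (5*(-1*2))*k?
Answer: -1/513776 ≈ -1.9464e-6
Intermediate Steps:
E(k) = -10*k (E(k) = (5*(-2))*k = -10*k)
T(o, I) = o - 10*o² (T(o, I) = o + (-10*o)*o = o - 10*o²)
1/(T(-161, 541) - 254405) = 1/(-161*(1 - 10*(-161)) - 254405) = 1/(-161*(1 + 1610) - 254405) = 1/(-161*1611 - 254405) = 1/(-259371 - 254405) = 1/(-513776) = -1/513776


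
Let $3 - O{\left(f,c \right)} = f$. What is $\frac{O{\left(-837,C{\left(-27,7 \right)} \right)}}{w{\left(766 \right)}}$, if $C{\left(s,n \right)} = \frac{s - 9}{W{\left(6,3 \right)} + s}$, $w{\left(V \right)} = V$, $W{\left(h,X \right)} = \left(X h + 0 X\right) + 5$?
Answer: $\frac{420}{383} \approx 1.0966$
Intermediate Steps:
$W{\left(h,X \right)} = 5 + X h$ ($W{\left(h,X \right)} = \left(X h + 0\right) + 5 = X h + 5 = 5 + X h$)
$C{\left(s,n \right)} = \frac{-9 + s}{23 + s}$ ($C{\left(s,n \right)} = \frac{s - 9}{\left(5 + 3 \cdot 6\right) + s} = \frac{-9 + s}{\left(5 + 18\right) + s} = \frac{-9 + s}{23 + s}$)
$O{\left(f,c \right)} = 3 - f$
$\frac{O{\left(-837,C{\left(-27,7 \right)} \right)}}{w{\left(766 \right)}} = \frac{3 - -837}{766} = \left(3 + 837\right) \frac{1}{766} = 840 \cdot \frac{1}{766} = \frac{420}{383}$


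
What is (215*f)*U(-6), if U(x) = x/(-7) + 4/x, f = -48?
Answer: -13760/7 ≈ -1965.7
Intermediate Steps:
U(x) = 4/x - x/7 (U(x) = x*(-⅐) + 4/x = -x/7 + 4/x = 4/x - x/7)
(215*f)*U(-6) = (215*(-48))*(4/(-6) - ⅐*(-6)) = -10320*(4*(-⅙) + 6/7) = -10320*(-⅔ + 6/7) = -10320*4/21 = -13760/7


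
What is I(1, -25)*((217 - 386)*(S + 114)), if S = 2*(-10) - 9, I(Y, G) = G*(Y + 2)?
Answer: 1077375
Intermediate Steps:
I(Y, G) = G*(2 + Y)
S = -29 (S = -20 - 9 = -29)
I(1, -25)*((217 - 386)*(S + 114)) = (-25*(2 + 1))*((217 - 386)*(-29 + 114)) = (-25*3)*(-169*85) = -75*(-14365) = 1077375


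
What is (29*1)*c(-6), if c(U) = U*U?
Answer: 1044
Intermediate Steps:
c(U) = U²
(29*1)*c(-6) = (29*1)*(-6)² = 29*36 = 1044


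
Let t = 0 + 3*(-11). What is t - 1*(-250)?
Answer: 217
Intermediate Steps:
t = -33 (t = 0 - 33 = -33)
t - 1*(-250) = -33 - 1*(-250) = -33 + 250 = 217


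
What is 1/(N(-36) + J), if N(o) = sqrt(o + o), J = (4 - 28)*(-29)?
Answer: 29/20187 - I*sqrt(2)/80748 ≈ 0.0014366 - 1.7514e-5*I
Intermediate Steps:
J = 696 (J = -24*(-29) = 696)
N(o) = sqrt(2)*sqrt(o) (N(o) = sqrt(2*o) = sqrt(2)*sqrt(o))
1/(N(-36) + J) = 1/(sqrt(2)*sqrt(-36) + 696) = 1/(sqrt(2)*(6*I) + 696) = 1/(6*I*sqrt(2) + 696) = 1/(696 + 6*I*sqrt(2))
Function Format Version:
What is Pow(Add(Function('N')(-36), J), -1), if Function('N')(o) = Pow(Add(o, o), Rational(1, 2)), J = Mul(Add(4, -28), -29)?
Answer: Add(Rational(29, 20187), Mul(Rational(-1, 80748), I, Pow(2, Rational(1, 2)))) ≈ Add(0.0014366, Mul(-1.7514e-5, I))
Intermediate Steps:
J = 696 (J = Mul(-24, -29) = 696)
Function('N')(o) = Mul(Pow(2, Rational(1, 2)), Pow(o, Rational(1, 2))) (Function('N')(o) = Pow(Mul(2, o), Rational(1, 2)) = Mul(Pow(2, Rational(1, 2)), Pow(o, Rational(1, 2))))
Pow(Add(Function('N')(-36), J), -1) = Pow(Add(Mul(Pow(2, Rational(1, 2)), Pow(-36, Rational(1, 2))), 696), -1) = Pow(Add(Mul(Pow(2, Rational(1, 2)), Mul(6, I)), 696), -1) = Pow(Add(Mul(6, I, Pow(2, Rational(1, 2))), 696), -1) = Pow(Add(696, Mul(6, I, Pow(2, Rational(1, 2)))), -1)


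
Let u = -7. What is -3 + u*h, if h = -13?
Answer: 88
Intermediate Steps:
-3 + u*h = -3 - 7*(-13) = -3 + 91 = 88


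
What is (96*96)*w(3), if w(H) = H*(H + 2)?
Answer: 138240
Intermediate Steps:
w(H) = H*(2 + H)
(96*96)*w(3) = (96*96)*(3*(2 + 3)) = 9216*(3*5) = 9216*15 = 138240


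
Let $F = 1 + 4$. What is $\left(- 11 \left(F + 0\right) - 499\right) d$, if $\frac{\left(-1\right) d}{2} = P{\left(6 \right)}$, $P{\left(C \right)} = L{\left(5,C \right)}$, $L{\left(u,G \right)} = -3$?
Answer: $-3324$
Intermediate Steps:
$P{\left(C \right)} = -3$
$d = 6$ ($d = \left(-2\right) \left(-3\right) = 6$)
$F = 5$
$\left(- 11 \left(F + 0\right) - 499\right) d = \left(- 11 \left(5 + 0\right) - 499\right) 6 = \left(\left(-11\right) 5 - 499\right) 6 = \left(-55 - 499\right) 6 = \left(-554\right) 6 = -3324$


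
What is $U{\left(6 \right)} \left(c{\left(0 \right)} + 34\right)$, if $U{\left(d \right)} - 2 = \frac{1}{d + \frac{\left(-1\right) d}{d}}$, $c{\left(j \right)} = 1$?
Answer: $77$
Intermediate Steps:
$U{\left(d \right)} = 2 + \frac{1}{-1 + d}$ ($U{\left(d \right)} = 2 + \frac{1}{d + \frac{\left(-1\right) d}{d}} = 2 + \frac{1}{d - 1} = 2 + \frac{1}{-1 + d}$)
$U{\left(6 \right)} \left(c{\left(0 \right)} + 34\right) = \frac{-1 + 2 \cdot 6}{-1 + 6} \left(1 + 34\right) = \frac{-1 + 12}{5} \cdot 35 = \frac{1}{5} \cdot 11 \cdot 35 = \frac{11}{5} \cdot 35 = 77$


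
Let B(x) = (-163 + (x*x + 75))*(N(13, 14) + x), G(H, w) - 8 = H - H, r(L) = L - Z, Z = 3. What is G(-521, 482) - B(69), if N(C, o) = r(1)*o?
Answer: -191585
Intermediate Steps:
r(L) = -3 + L (r(L) = L - 1*3 = L - 3 = -3 + L)
G(H, w) = 8 (G(H, w) = 8 + (H - H) = 8 + 0 = 8)
N(C, o) = -2*o (N(C, o) = (-3 + 1)*o = -2*o)
B(x) = (-88 + x²)*(-28 + x) (B(x) = (-163 + (x*x + 75))*(-2*14 + x) = (-163 + (x² + 75))*(-28 + x) = (-163 + (75 + x²))*(-28 + x) = (-88 + x²)*(-28 + x))
G(-521, 482) - B(69) = 8 - (2464 + 69³ - 88*69 - 28*69²) = 8 - (2464 + 328509 - 6072 - 28*4761) = 8 - (2464 + 328509 - 6072 - 133308) = 8 - 1*191593 = 8 - 191593 = -191585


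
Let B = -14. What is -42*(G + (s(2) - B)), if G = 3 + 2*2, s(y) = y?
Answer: -966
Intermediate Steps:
G = 7 (G = 3 + 4 = 7)
-42*(G + (s(2) - B)) = -42*(7 + (2 - 1*(-14))) = -42*(7 + (2 + 14)) = -42*(7 + 16) = -42*23 = -966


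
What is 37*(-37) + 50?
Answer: -1319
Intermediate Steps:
37*(-37) + 50 = -1369 + 50 = -1319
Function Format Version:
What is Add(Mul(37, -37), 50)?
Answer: -1319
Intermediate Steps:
Add(Mul(37, -37), 50) = Add(-1369, 50) = -1319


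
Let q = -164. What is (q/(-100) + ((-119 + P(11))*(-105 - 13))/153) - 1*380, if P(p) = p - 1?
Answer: -1125677/3825 ≈ -294.29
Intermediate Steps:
P(p) = -1 + p
(q/(-100) + ((-119 + P(11))*(-105 - 13))/153) - 1*380 = (-164/(-100) + ((-119 + (-1 + 11))*(-105 - 13))/153) - 1*380 = (-164*(-1/100) + ((-119 + 10)*(-118))*(1/153)) - 380 = (41/25 - 109*(-118)*(1/153)) - 380 = (41/25 + 12862*(1/153)) - 380 = (41/25 + 12862/153) - 380 = 327823/3825 - 380 = -1125677/3825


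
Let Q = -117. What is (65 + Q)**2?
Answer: 2704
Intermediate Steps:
(65 + Q)**2 = (65 - 117)**2 = (-52)**2 = 2704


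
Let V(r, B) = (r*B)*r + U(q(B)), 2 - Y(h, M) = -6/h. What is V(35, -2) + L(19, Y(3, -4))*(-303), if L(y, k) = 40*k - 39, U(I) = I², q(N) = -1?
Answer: -39112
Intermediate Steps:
Y(h, M) = 2 + 6/h (Y(h, M) = 2 - (-6)/h = 2 + 6/h)
L(y, k) = -39 + 40*k
V(r, B) = 1 + B*r² (V(r, B) = (r*B)*r + (-1)² = (B*r)*r + 1 = B*r² + 1 = 1 + B*r²)
V(35, -2) + L(19, Y(3, -4))*(-303) = (1 - 2*35²) + (-39 + 40*(2 + 6/3))*(-303) = (1 - 2*1225) + (-39 + 40*(2 + 6*(⅓)))*(-303) = (1 - 2450) + (-39 + 40*(2 + 2))*(-303) = -2449 + (-39 + 40*4)*(-303) = -2449 + (-39 + 160)*(-303) = -2449 + 121*(-303) = -2449 - 36663 = -39112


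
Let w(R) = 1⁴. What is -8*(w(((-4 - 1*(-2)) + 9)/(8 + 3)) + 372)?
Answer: -2984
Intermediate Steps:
w(R) = 1
-8*(w(((-4 - 1*(-2)) + 9)/(8 + 3)) + 372) = -8*(1 + 372) = -8*373 = -2984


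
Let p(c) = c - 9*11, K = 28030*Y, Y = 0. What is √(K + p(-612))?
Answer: 3*I*√79 ≈ 26.665*I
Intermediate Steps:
K = 0 (K = 28030*0 = 0)
p(c) = -99 + c (p(c) = c - 99 = -99 + c)
√(K + p(-612)) = √(0 + (-99 - 612)) = √(0 - 711) = √(-711) = 3*I*√79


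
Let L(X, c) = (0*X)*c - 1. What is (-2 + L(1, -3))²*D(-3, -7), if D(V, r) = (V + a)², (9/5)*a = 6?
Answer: 1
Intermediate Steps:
a = 10/3 (a = (5/9)*6 = 10/3 ≈ 3.3333)
L(X, c) = -1 (L(X, c) = 0*c - 1 = 0 - 1 = -1)
D(V, r) = (10/3 + V)² (D(V, r) = (V + 10/3)² = (10/3 + V)²)
(-2 + L(1, -3))²*D(-3, -7) = (-2 - 1)²*((10 + 3*(-3))²/9) = (-3)²*((10 - 9)²/9) = 9*((⅑)*1²) = 9*((⅑)*1) = 9*(⅑) = 1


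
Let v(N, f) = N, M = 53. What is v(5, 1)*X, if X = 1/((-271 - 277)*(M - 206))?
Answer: 5/83844 ≈ 5.9635e-5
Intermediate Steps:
X = 1/83844 (X = 1/((-271 - 277)*(53 - 206)) = 1/(-548*(-153)) = 1/83844 ≈ 1.1927e-5)
v(5, 1)*X = 5*(1/83844) = 5/83844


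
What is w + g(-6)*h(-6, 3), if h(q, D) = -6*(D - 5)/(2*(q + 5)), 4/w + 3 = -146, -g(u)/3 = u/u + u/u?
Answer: 5360/149 ≈ 35.973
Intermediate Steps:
g(u) = -6 (g(u) = -3*(u/u + u/u) = -3*(1 + 1) = -3*2 = -6)
w = -4/149 (w = 4/(-3 - 146) = 4/(-149) = 4*(-1/149) = -4/149 ≈ -0.026846)
h(q, D) = -3*(-5 + D)/(5 + q) (h(q, D) = -6*(-5 + D)/(2*(5 + q)) = -3*(-5 + D)/(5 + q))
w + g(-6)*h(-6, 3) = -4/149 - 18*(5 - 1*3)/(5 - 6) = -4/149 - 18*(5 - 3)/(-1) = -4/149 - 18*(-1)*2 = -4/149 - 6*(-6) = -4/149 + 36 = 5360/149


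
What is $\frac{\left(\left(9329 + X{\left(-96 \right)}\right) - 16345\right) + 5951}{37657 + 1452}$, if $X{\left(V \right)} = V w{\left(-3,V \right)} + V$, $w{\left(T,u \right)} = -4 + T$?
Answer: $- \frac{489}{39109} \approx -0.012504$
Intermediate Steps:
$X{\left(V \right)} = - 6 V$ ($X{\left(V \right)} = V \left(-4 - 3\right) + V = V \left(-7\right) + V = - 7 V + V = - 6 V$)
$\frac{\left(\left(9329 + X{\left(-96 \right)}\right) - 16345\right) + 5951}{37657 + 1452} = \frac{\left(\left(9329 - -576\right) - 16345\right) + 5951}{37657 + 1452} = \frac{\left(\left(9329 + 576\right) - 16345\right) + 5951}{39109} = \left(\left(9905 - 16345\right) + 5951\right) \frac{1}{39109} = \left(-6440 + 5951\right) \frac{1}{39109} = \left(-489\right) \frac{1}{39109} = - \frac{489}{39109}$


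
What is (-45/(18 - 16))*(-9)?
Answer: 405/2 ≈ 202.50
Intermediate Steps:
(-45/(18 - 16))*(-9) = (-45/2)*(-9) = ((½)*(-45))*(-9) = -45/2*(-9) = 405/2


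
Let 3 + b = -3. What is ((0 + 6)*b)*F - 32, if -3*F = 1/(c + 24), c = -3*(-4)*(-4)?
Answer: -65/2 ≈ -32.500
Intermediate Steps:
b = -6 (b = -3 - 3 = -6)
c = -48 (c = 12*(-4) = -48)
F = 1/72 (F = -1/(3*(-48 + 24)) = -⅓/(-24) = -⅓*(-1/24) = 1/72 ≈ 0.013889)
((0 + 6)*b)*F - 32 = ((0 + 6)*(-6))*(1/72) - 32 = (6*(-6))*(1/72) - 32 = -36*1/72 - 32 = -½ - 32 = -65/2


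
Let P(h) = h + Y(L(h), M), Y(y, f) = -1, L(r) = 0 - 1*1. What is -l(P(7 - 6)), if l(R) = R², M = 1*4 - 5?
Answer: 0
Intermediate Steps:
M = -1 (M = 4 - 5 = -1)
L(r) = -1 (L(r) = 0 - 1 = -1)
P(h) = -1 + h (P(h) = h - 1 = -1 + h)
-l(P(7 - 6)) = -(-1 + (7 - 6))² = -(-1 + 1)² = -1*0² = -1*0 = 0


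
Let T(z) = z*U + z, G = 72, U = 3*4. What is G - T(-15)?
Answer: 267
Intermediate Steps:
U = 12
T(z) = 13*z (T(z) = z*12 + z = 12*z + z = 13*z)
G - T(-15) = 72 - 13*(-15) = 72 - 1*(-195) = 72 + 195 = 267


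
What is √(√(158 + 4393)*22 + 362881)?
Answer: √(362881 + 22*√4551) ≈ 603.63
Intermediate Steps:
√(√(158 + 4393)*22 + 362881) = √(√4551*22 + 362881) = √(22*√4551 + 362881) = √(362881 + 22*√4551)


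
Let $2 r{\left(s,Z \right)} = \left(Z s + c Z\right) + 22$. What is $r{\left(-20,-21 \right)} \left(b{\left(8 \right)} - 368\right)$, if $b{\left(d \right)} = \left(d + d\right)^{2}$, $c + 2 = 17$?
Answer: $-7112$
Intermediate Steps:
$c = 15$ ($c = -2 + 17 = 15$)
$b{\left(d \right)} = 4 d^{2}$ ($b{\left(d \right)} = \left(2 d\right)^{2} = 4 d^{2}$)
$r{\left(s,Z \right)} = 11 + \frac{15 Z}{2} + \frac{Z s}{2}$ ($r{\left(s,Z \right)} = \frac{\left(Z s + 15 Z\right) + 22}{2} = \frac{\left(15 Z + Z s\right) + 22}{2} = \frac{22 + 15 Z + Z s}{2} = 11 + \frac{15 Z}{2} + \frac{Z s}{2}$)
$r{\left(-20,-21 \right)} \left(b{\left(8 \right)} - 368\right) = \left(11 + \frac{15}{2} \left(-21\right) + \frac{1}{2} \left(-21\right) \left(-20\right)\right) \left(4 \cdot 8^{2} - 368\right) = \left(11 - \frac{315}{2} + 210\right) \left(4 \cdot 64 - 368\right) = \frac{127 \left(256 - 368\right)}{2} = \frac{127}{2} \left(-112\right) = -7112$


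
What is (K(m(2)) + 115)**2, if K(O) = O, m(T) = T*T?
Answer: 14161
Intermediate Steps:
m(T) = T**2
(K(m(2)) + 115)**2 = (2**2 + 115)**2 = (4 + 115)**2 = 119**2 = 14161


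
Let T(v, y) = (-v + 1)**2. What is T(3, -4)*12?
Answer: 48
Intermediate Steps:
T(v, y) = (1 - v)**2
T(3, -4)*12 = (-1 + 3)**2*12 = 2**2*12 = 4*12 = 48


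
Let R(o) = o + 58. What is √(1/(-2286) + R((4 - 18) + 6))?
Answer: √29031946/762 ≈ 7.0710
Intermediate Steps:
R(o) = 58 + o
√(1/(-2286) + R((4 - 18) + 6)) = √(1/(-2286) + (58 + ((4 - 18) + 6))) = √(-1/2286 + (58 + (-14 + 6))) = √(-1/2286 + (58 - 8)) = √(-1/2286 + 50) = √(114299/2286) = √29031946/762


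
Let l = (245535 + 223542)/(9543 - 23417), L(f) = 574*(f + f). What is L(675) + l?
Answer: 1535784789/1982 ≈ 7.7487e+5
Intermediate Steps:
L(f) = 1148*f (L(f) = 574*(2*f) = 1148*f)
l = -67011/1982 (l = 469077/(-13874) = 469077*(-1/13874) = -67011/1982 ≈ -33.810)
L(675) + l = 1148*675 - 67011/1982 = 774900 - 67011/1982 = 1535784789/1982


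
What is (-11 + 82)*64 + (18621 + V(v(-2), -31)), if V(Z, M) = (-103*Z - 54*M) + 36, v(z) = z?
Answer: 25081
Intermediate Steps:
V(Z, M) = 36 - 103*Z - 54*M
(-11 + 82)*64 + (18621 + V(v(-2), -31)) = (-11 + 82)*64 + (18621 + (36 - 103*(-2) - 54*(-31))) = 71*64 + (18621 + (36 + 206 + 1674)) = 4544 + (18621 + 1916) = 4544 + 20537 = 25081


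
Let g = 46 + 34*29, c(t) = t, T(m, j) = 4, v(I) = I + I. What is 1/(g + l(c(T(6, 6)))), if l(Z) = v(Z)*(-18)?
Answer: 1/888 ≈ 0.0011261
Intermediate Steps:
v(I) = 2*I
l(Z) = -36*Z (l(Z) = (2*Z)*(-18) = -36*Z)
g = 1032 (g = 46 + 986 = 1032)
1/(g + l(c(T(6, 6)))) = 1/(1032 - 36*4) = 1/(1032 - 144) = 1/888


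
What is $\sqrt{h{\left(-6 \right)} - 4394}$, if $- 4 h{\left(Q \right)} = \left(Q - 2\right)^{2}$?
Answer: $21 i \sqrt{10} \approx 66.408 i$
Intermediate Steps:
$h{\left(Q \right)} = - \frac{\left(-2 + Q\right)^{2}}{4}$ ($h{\left(Q \right)} = - \frac{\left(Q - 2\right)^{2}}{4} = - \frac{\left(-2 + Q\right)^{2}}{4}$)
$\sqrt{h{\left(-6 \right)} - 4394} = \sqrt{- \frac{\left(-2 - 6\right)^{2}}{4} - 4394} = \sqrt{- \frac{\left(-8\right)^{2}}{4} - 4394} = \sqrt{\left(- \frac{1}{4}\right) 64 - 4394} = \sqrt{-16 - 4394} = \sqrt{-4410} = 21 i \sqrt{10}$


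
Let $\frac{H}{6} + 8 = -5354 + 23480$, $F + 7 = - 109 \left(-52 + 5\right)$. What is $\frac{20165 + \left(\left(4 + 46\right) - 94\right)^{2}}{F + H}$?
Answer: $\frac{22101}{113824} \approx 0.19417$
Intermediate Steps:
$F = 5116$ ($F = -7 - 109 \left(-52 + 5\right) = -7 - -5123 = -7 + 5123 = 5116$)
$H = 108708$ ($H = -48 + 6 \left(-5354 + 23480\right) = -48 + 6 \cdot 18126 = -48 + 108756 = 108708$)
$\frac{20165 + \left(\left(4 + 46\right) - 94\right)^{2}}{F + H} = \frac{20165 + \left(\left(4 + 46\right) - 94\right)^{2}}{5116 + 108708} = \frac{20165 + \left(50 - 94\right)^{2}}{113824} = \left(20165 + \left(-44\right)^{2}\right) \frac{1}{113824} = \left(20165 + 1936\right) \frac{1}{113824} = 22101 \cdot \frac{1}{113824} = \frac{22101}{113824}$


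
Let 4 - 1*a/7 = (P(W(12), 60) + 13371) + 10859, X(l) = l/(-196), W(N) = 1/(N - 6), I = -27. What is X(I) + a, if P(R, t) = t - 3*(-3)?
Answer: -33332713/196 ≈ -1.7006e+5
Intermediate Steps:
W(N) = 1/(-6 + N)
P(R, t) = 9 + t (P(R, t) = t + 9 = 9 + t)
X(l) = -l/196 (X(l) = l*(-1/196) = -l/196)
a = -170065 (a = 28 - 7*(((9 + 60) + 13371) + 10859) = 28 - 7*((69 + 13371) + 10859) = 28 - 7*(13440 + 10859) = 28 - 7*24299 = 28 - 170093 = -170065)
X(I) + a = -1/196*(-27) - 170065 = 27/196 - 170065 = -33332713/196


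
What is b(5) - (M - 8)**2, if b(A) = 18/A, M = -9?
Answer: -1427/5 ≈ -285.40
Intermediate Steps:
b(5) - (M - 8)**2 = 18/5 - (-9 - 8)**2 = 18*(1/5) - 1*(-17)**2 = 18/5 - 1*289 = 18/5 - 289 = -1427/5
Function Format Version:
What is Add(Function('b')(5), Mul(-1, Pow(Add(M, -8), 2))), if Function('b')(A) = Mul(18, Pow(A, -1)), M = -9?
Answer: Rational(-1427, 5) ≈ -285.40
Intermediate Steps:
Add(Function('b')(5), Mul(-1, Pow(Add(M, -8), 2))) = Add(Mul(18, Pow(5, -1)), Mul(-1, Pow(Add(-9, -8), 2))) = Add(Mul(18, Rational(1, 5)), Mul(-1, Pow(-17, 2))) = Add(Rational(18, 5), Mul(-1, 289)) = Add(Rational(18, 5), -289) = Rational(-1427, 5)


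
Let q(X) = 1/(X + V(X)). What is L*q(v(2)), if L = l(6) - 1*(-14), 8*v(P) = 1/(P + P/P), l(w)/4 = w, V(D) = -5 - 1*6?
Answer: -912/263 ≈ -3.4677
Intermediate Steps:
V(D) = -11 (V(D) = -5 - 6 = -11)
l(w) = 4*w
v(P) = 1/(8*(1 + P)) (v(P) = 1/(8*(P + P/P)) = 1/(8*(P + 1)) = 1/(8*(1 + P)))
L = 38 (L = 4*6 - 1*(-14) = 24 + 14 = 38)
q(X) = 1/(-11 + X) (q(X) = 1/(X - 11) = 1/(-11 + X))
L*q(v(2)) = 38/(-11 + 1/(8*(1 + 2))) = 38/(-11 + (1/8)/3) = 38/(-11 + (1/8)*(1/3)) = 38/(-11 + 1/24) = 38/(-263/24) = 38*(-24/263) = -912/263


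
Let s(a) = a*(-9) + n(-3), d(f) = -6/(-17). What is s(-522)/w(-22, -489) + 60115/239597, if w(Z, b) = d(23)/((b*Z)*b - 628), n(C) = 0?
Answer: -16779704173970315/239597 ≈ -7.0033e+10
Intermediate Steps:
d(f) = 6/17 (d(f) = -6*(-1/17) = 6/17)
s(a) = -9*a (s(a) = a*(-9) + 0 = -9*a + 0 = -9*a)
w(Z, b) = 6/(17*(-628 + Z*b²)) (w(Z, b) = 6/(17*((b*Z)*b - 628)) = 6/(17*((Z*b)*b - 628)) = 6/(17*(Z*b² - 628)) = 6/(17*(-628 + Z*b²)))
s(-522)/w(-22, -489) + 60115/239597 = (-9*(-522))/((6/(17*(-628 - 22*(-489)²)))) + 60115/239597 = 4698/((6/(17*(-628 - 22*239121)))) + 60115*(1/239597) = 4698/((6/(17*(-628 - 5260662)))) + 60115/239597 = 4698/(((6/17)/(-5261290))) + 60115/239597 = 4698/(((6/17)*(-1/5261290))) + 60115/239597 = 4698/(-3/44720965) + 60115/239597 = 4698*(-44720965/3) + 60115/239597 = -70033031190 + 60115/239597 = -16779704173970315/239597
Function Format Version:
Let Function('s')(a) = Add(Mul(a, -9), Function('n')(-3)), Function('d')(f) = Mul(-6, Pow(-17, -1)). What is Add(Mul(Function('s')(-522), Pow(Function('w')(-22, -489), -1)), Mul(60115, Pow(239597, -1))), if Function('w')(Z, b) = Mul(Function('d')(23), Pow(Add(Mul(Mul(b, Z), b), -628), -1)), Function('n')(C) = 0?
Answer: Rational(-16779704173970315, 239597) ≈ -7.0033e+10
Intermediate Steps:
Function('d')(f) = Rational(6, 17) (Function('d')(f) = Mul(-6, Rational(-1, 17)) = Rational(6, 17))
Function('s')(a) = Mul(-9, a) (Function('s')(a) = Add(Mul(a, -9), 0) = Add(Mul(-9, a), 0) = Mul(-9, a))
Function('w')(Z, b) = Mul(Rational(6, 17), Pow(Add(-628, Mul(Z, Pow(b, 2))), -1)) (Function('w')(Z, b) = Mul(Rational(6, 17), Pow(Add(Mul(Mul(b, Z), b), -628), -1)) = Mul(Rational(6, 17), Pow(Add(Mul(Mul(Z, b), b), -628), -1)) = Mul(Rational(6, 17), Pow(Add(Mul(Z, Pow(b, 2)), -628), -1)) = Mul(Rational(6, 17), Pow(Add(-628, Mul(Z, Pow(b, 2))), -1)))
Add(Mul(Function('s')(-522), Pow(Function('w')(-22, -489), -1)), Mul(60115, Pow(239597, -1))) = Add(Mul(Mul(-9, -522), Pow(Mul(Rational(6, 17), Pow(Add(-628, Mul(-22, Pow(-489, 2))), -1)), -1)), Mul(60115, Pow(239597, -1))) = Add(Mul(4698, Pow(Mul(Rational(6, 17), Pow(Add(-628, Mul(-22, 239121)), -1)), -1)), Mul(60115, Rational(1, 239597))) = Add(Mul(4698, Pow(Mul(Rational(6, 17), Pow(Add(-628, -5260662), -1)), -1)), Rational(60115, 239597)) = Add(Mul(4698, Pow(Mul(Rational(6, 17), Pow(-5261290, -1)), -1)), Rational(60115, 239597)) = Add(Mul(4698, Pow(Mul(Rational(6, 17), Rational(-1, 5261290)), -1)), Rational(60115, 239597)) = Add(Mul(4698, Pow(Rational(-3, 44720965), -1)), Rational(60115, 239597)) = Add(Mul(4698, Rational(-44720965, 3)), Rational(60115, 239597)) = Add(-70033031190, Rational(60115, 239597)) = Rational(-16779704173970315, 239597)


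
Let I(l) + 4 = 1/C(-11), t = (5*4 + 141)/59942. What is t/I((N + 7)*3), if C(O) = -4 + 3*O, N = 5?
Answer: -5957/8931358 ≈ -0.00066698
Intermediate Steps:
t = 161/59942 (t = (20 + 141)*(1/59942) = 161*(1/59942) = 161/59942 ≈ 0.0026859)
I(l) = -149/37 (I(l) = -4 + 1/(-4 + 3*(-11)) = -4 + 1/(-4 - 33) = -4 + 1/(-37) = -4 - 1/37 = -149/37)
t/I((N + 7)*3) = 161/(59942*(-149/37)) = (161/59942)*(-37/149) = -5957/8931358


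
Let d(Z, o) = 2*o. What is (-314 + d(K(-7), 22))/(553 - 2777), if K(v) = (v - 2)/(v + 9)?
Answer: 135/1112 ≈ 0.12140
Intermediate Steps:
K(v) = (-2 + v)/(9 + v)
(-314 + d(K(-7), 22))/(553 - 2777) = (-314 + 2*22)/(553 - 2777) = (-314 + 44)/(-2224) = -270*(-1/2224) = 135/1112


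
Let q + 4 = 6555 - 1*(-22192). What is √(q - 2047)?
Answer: 2*√6674 ≈ 163.39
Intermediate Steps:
q = 28743 (q = -4 + (6555 - 1*(-22192)) = -4 + (6555 + 22192) = -4 + 28747 = 28743)
√(q - 2047) = √(28743 - 2047) = √26696 = 2*√6674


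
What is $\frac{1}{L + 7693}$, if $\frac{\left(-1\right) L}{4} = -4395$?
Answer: $\frac{1}{25273} \approx 3.9568 \cdot 10^{-5}$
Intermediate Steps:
$L = 17580$ ($L = \left(-4\right) \left(-4395\right) = 17580$)
$\frac{1}{L + 7693} = \frac{1}{17580 + 7693} = \frac{1}{25273}$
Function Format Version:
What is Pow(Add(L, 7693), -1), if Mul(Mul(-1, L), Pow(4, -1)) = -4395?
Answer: Rational(1, 25273) ≈ 3.9568e-5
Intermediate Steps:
L = 17580 (L = Mul(-4, -4395) = 17580)
Pow(Add(L, 7693), -1) = Pow(Add(17580, 7693), -1) = Pow(25273, -1) = Rational(1, 25273)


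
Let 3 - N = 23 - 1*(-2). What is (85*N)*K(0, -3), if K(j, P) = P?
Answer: 5610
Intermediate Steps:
N = -22 (N = 3 - (23 - 1*(-2)) = 3 - (23 + 2) = 3 - 1*25 = 3 - 25 = -22)
(85*N)*K(0, -3) = (85*(-22))*(-3) = -1870*(-3) = 5610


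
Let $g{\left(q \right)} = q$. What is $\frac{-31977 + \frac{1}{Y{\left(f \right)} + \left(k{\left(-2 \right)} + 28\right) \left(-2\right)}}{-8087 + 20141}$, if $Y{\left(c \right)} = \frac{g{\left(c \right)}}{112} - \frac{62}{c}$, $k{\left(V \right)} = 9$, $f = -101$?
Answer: $- \frac{26871723377}{10129518630} \approx -2.6528$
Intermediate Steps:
$Y{\left(c \right)} = - \frac{62}{c} + \frac{c}{112}$ ($Y{\left(c \right)} = \frac{c}{112} - \frac{62}{c} = - \frac{62}{c} + \frac{c}{112}$)
$\frac{-31977 + \frac{1}{Y{\left(f \right)} + \left(k{\left(-2 \right)} + 28\right) \left(-2\right)}}{-8087 + 20141} = \frac{-31977 + \frac{1}{\left(- \frac{62}{-101} + \frac{1}{112} \left(-101\right)\right) + \left(9 + 28\right) \left(-2\right)}}{-8087 + 20141} = \frac{-31977 + \frac{1}{\left(\left(-62\right) \left(- \frac{1}{101}\right) - \frac{101}{112}\right) + 37 \left(-2\right)}}{12054} = \left(-31977 + \frac{1}{\left(\frac{62}{101} - \frac{101}{112}\right) - 74}\right) \frac{1}{12054} = \left(-31977 + \frac{1}{- \frac{3257}{11312} - 74}\right) \frac{1}{12054} = \left(-31977 + \frac{1}{- \frac{840345}{11312}}\right) \frac{1}{12054} = \left(-31977 - \frac{11312}{840345}\right) \frac{1}{12054} = \left(- \frac{26871723377}{840345}\right) \frac{1}{12054} = - \frac{26871723377}{10129518630}$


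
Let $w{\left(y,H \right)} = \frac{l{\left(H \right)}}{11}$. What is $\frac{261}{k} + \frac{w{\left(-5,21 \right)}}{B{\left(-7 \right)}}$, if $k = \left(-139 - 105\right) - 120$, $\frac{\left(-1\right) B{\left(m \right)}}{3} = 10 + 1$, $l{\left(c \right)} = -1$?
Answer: $- \frac{94379}{132132} \approx -0.71428$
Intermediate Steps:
$w{\left(y,H \right)} = - \frac{1}{11}$
$B{\left(m \right)} = -33$ ($B{\left(m \right)} = - 3 \left(10 + 1\right) = \left(-3\right) 11 = -33$)
$k = -364$ ($k = \left(-139 - 105\right) - 120 = -244 - 120 = -364$)
$\frac{261}{k} + \frac{w{\left(-5,21 \right)}}{B{\left(-7 \right)}} = \frac{261}{-364} - \frac{1}{11 \left(-33\right)} = 261 \left(- \frac{1}{364}\right) - - \frac{1}{363} = - \frac{261}{364} + \frac{1}{363} = - \frac{94379}{132132}$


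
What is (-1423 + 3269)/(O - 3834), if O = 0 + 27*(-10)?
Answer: -923/2052 ≈ -0.44981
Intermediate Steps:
O = -270 (O = 0 - 270 = -270)
(-1423 + 3269)/(O - 3834) = (-1423 + 3269)/(-270 - 3834) = 1846/(-4104) = 1846*(-1/4104) = -923/2052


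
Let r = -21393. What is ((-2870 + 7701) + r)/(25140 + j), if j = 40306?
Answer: -8281/32723 ≈ -0.25306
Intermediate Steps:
((-2870 + 7701) + r)/(25140 + j) = ((-2870 + 7701) - 21393)/(25140 + 40306) = (4831 - 21393)/65446 = -16562*1/65446 = -8281/32723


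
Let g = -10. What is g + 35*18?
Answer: 620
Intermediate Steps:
g + 35*18 = -10 + 35*18 = -10 + 630 = 620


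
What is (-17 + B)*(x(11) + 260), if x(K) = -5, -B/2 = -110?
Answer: 51765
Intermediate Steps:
B = 220 (B = -2*(-110) = 220)
(-17 + B)*(x(11) + 260) = (-17 + 220)*(-5 + 260) = 203*255 = 51765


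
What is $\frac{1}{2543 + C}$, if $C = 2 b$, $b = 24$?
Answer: $\frac{1}{2591} \approx 0.00038595$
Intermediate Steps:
$C = 48$ ($C = 2 \cdot 24 = 48$)
$\frac{1}{2543 + C} = \frac{1}{2543 + 48} = \frac{1}{2591}$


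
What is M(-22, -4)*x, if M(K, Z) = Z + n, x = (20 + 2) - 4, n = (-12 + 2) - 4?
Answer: -324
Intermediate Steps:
n = -14 (n = -10 - 4 = -14)
x = 18 (x = 22 - 4 = 18)
M(K, Z) = -14 + Z (M(K, Z) = Z - 14 = -14 + Z)
M(-22, -4)*x = (-14 - 4)*18 = -18*18 = -324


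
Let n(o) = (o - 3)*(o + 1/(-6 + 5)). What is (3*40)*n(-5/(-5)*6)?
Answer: 1800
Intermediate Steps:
n(o) = (-1 + o)*(-3 + o) (n(o) = (-3 + o)*(o + 1/(-1)) = (-3 + o)*(o - 1) = (-3 + o)*(-1 + o) = (-1 + o)*(-3 + o))
(3*40)*n(-5/(-5)*6) = (3*40)*(3 + (-5/(-5)*6)**2 - 4*(-5/(-5))*6) = 120*(3 + (-5*(-1/5)*6)**2 - 4*(-5*(-1/5))*6) = 120*(3 + (1*6)**2 - 4*6) = 120*(3 + 6**2 - 4*6) = 120*(3 + 36 - 24) = 120*15 = 1800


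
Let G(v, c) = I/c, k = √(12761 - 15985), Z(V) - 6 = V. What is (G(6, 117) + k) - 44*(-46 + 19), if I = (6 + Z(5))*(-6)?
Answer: 46298/39 + 2*I*√806 ≈ 1187.1 + 56.78*I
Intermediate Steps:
Z(V) = 6 + V
k = 2*I*√806 (k = √(-3224) = 2*I*√806 ≈ 56.78*I)
I = -102 (I = (6 + (6 + 5))*(-6) = (6 + 11)*(-6) = 17*(-6) = -102)
G(v, c) = -102/c
(G(6, 117) + k) - 44*(-46 + 19) = (-102/117 + 2*I*√806) - 44*(-46 + 19) = (-102*1/117 + 2*I*√806) - 44*(-27) = (-34/39 + 2*I*√806) + 1188 = 46298/39 + 2*I*√806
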